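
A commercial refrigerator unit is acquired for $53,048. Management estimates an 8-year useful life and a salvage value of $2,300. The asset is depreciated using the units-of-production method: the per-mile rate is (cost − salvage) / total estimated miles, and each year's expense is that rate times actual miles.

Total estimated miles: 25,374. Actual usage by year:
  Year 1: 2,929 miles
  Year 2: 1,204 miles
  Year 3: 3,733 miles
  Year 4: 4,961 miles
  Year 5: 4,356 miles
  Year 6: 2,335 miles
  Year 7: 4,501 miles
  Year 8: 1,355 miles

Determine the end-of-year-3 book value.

Depreciable base = $53,048 − $2,300 = $50,748.
Rate = $50,748 / 25,374 miles = $2 per mile.
Year 1: 2,929 × $2 = $5,858. Book value $47,190.
Year 2: 1,204 × $2 = $2,408. Book value $44,782.
Year 3: 3,733 × $2 = $7,466. Book value $37,316.

$37,316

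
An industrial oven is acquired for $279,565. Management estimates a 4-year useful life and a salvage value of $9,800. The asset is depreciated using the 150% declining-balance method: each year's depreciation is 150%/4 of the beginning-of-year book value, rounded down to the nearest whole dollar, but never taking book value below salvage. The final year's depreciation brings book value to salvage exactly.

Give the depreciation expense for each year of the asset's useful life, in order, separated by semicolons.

$104,836; $65,523; $40,952; $58,454

Depreciable base = $279,565 − $9,800 = $269,765.
Year 1: ⌊$279,565 × 150%/4⌋ = $104,836. Book value $174,729.
Year 2: ⌊$174,729 × 150%/4⌋ = $65,523. Book value $109,206.
Year 3: ⌊$109,206 × 150%/4⌋ = $40,952. Book value $68,254.
Year 4 (final): $68,254 − $9,800 = $58,454. Book value $9,800.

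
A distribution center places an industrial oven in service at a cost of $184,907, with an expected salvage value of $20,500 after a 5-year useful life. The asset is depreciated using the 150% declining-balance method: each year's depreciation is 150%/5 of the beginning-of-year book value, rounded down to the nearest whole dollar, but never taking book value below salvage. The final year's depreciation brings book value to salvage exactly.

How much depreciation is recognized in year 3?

$27,181

Depreciable base = $184,907 − $20,500 = $164,407.
Year 1: ⌊$184,907 × 150%/5⌋ = $55,472. Book value $129,435.
Year 2: ⌊$129,435 × 150%/5⌋ = $38,830. Book value $90,605.
Year 3: ⌊$90,605 × 150%/5⌋ = $27,181. Book value $63,424.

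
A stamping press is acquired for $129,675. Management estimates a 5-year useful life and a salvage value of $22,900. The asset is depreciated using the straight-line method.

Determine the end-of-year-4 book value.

$44,255

Depreciable base = $129,675 − $22,900 = $106,775.
Annual expense = $106,775 / 5 = $21,355.
End of year 1: book value $108,320.
End of year 2: book value $86,965.
End of year 3: book value $65,610.
End of year 4: book value $44,255.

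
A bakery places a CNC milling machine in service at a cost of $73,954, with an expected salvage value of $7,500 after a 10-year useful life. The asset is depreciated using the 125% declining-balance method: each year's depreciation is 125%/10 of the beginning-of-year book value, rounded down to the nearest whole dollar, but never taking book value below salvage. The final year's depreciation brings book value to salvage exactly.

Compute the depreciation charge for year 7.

Depreciable base = $73,954 − $7,500 = $66,454.
Year 1: ⌊$73,954 × 125%/10⌋ = $9,244. Book value $64,710.
Year 2: ⌊$64,710 × 125%/10⌋ = $8,088. Book value $56,622.
Year 3: ⌊$56,622 × 125%/10⌋ = $7,077. Book value $49,545.
Year 4: ⌊$49,545 × 125%/10⌋ = $6,193. Book value $43,352.
Year 5: ⌊$43,352 × 125%/10⌋ = $5,419. Book value $37,933.
Year 6: ⌊$37,933 × 125%/10⌋ = $4,741. Book value $33,192.
Year 7: ⌊$33,192 × 125%/10⌋ = $4,149. Book value $29,043.

$4,149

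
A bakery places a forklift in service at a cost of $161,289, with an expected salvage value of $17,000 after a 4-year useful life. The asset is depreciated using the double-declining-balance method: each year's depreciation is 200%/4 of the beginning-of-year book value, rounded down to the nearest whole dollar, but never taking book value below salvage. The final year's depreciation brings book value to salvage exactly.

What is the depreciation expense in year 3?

Depreciable base = $161,289 − $17,000 = $144,289.
Year 1: ⌊$161,289 × 200%/4⌋ = $80,644. Book value $80,645.
Year 2: ⌊$80,645 × 200%/4⌋ = $40,322. Book value $40,323.
Year 3: ⌊$40,323 × 200%/4⌋ = $20,161. Book value $20,162.

$20,161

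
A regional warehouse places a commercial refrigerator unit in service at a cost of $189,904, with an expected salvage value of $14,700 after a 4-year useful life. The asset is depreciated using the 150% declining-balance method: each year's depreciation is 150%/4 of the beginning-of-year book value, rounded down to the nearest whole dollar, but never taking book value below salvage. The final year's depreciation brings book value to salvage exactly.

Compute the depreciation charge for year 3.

$27,818

Depreciable base = $189,904 − $14,700 = $175,204.
Year 1: ⌊$189,904 × 150%/4⌋ = $71,214. Book value $118,690.
Year 2: ⌊$118,690 × 150%/4⌋ = $44,508. Book value $74,182.
Year 3: ⌊$74,182 × 150%/4⌋ = $27,818. Book value $46,364.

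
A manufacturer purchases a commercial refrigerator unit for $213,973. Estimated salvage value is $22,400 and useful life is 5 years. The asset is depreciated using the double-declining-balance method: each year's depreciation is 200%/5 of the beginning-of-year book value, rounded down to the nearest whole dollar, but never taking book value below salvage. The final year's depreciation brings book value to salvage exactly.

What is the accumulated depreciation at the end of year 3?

$167,754

Depreciable base = $213,973 − $22,400 = $191,573.
Year 1: ⌊$213,973 × 200%/5⌋ = $85,589. Book value $128,384.
Year 2: ⌊$128,384 × 200%/5⌋ = $51,353. Book value $77,031.
Year 3: ⌊$77,031 × 200%/5⌋ = $30,812. Book value $46,219.
Accumulated through year 3 = $213,973 − $46,219 = $167,754.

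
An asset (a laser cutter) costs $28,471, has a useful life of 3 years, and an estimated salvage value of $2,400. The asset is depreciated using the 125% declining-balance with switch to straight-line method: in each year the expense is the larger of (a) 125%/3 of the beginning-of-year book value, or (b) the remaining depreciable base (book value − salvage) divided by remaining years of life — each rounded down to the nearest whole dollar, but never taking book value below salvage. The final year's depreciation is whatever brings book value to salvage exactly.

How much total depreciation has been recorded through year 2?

Depreciable base = $28,471 − $2,400 = $26,071.
Year 1: DB = ⌊$28,471 × 125%/3⌋ = $11,862; SL = ⌊$26,071/3⌋ = $8,690 → take DB $11,862. Book value $16,609.
Year 2: DB = ⌊$16,609 × 125%/3⌋ = $6,920; SL = ⌊$14,209/2⌋ = $7,104 → take SL $7,104. Book value $9,505.
Accumulated through year 2 = $28,471 − $9,505 = $18,966.

$18,966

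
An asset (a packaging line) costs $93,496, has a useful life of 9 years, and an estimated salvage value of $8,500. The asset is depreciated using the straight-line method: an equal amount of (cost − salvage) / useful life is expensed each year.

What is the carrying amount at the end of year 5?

Depreciable base = $93,496 − $8,500 = $84,996.
Annual expense = $84,996 / 9 = $9,444.
End of year 1: book value $84,052.
End of year 2: book value $74,608.
End of year 3: book value $65,164.
End of year 4: book value $55,720.
End of year 5: book value $46,276.

$46,276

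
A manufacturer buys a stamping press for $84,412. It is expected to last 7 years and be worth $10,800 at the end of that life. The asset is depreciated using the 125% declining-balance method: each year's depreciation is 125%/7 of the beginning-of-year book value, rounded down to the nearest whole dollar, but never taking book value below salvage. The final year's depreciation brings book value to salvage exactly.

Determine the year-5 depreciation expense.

Depreciable base = $84,412 − $10,800 = $73,612.
Year 1: ⌊$84,412 × 125%/7⌋ = $15,073. Book value $69,339.
Year 2: ⌊$69,339 × 125%/7⌋ = $12,381. Book value $56,958.
Year 3: ⌊$56,958 × 125%/7⌋ = $10,171. Book value $46,787.
Year 4: ⌊$46,787 × 125%/7⌋ = $8,354. Book value $38,433.
Year 5: ⌊$38,433 × 125%/7⌋ = $6,863. Book value $31,570.

$6,863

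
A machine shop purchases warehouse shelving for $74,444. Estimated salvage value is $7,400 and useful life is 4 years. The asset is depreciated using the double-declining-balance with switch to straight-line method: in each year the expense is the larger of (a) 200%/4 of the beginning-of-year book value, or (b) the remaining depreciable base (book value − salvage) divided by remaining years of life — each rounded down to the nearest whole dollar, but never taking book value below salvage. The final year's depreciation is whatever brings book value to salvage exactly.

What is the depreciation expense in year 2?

$18,611

Depreciable base = $74,444 − $7,400 = $67,044.
Year 1: DB = ⌊$74,444 × 200%/4⌋ = $37,222; SL = ⌊$67,044/4⌋ = $16,761 → take DB $37,222. Book value $37,222.
Year 2: DB = ⌊$37,222 × 200%/4⌋ = $18,611; SL = ⌊$29,822/3⌋ = $9,940 → take DB $18,611. Book value $18,611.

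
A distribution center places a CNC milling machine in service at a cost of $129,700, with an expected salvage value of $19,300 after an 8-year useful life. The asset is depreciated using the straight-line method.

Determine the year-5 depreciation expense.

$13,800

Depreciable base = $129,700 − $19,300 = $110,400.
Annual expense = $110,400 / 8 = $13,800.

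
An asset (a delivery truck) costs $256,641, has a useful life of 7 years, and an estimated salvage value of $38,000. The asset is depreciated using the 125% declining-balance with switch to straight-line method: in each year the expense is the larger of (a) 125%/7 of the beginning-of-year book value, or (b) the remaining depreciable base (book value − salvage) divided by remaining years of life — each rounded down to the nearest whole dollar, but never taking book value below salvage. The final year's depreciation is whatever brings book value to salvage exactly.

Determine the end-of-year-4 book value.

Depreciable base = $256,641 − $38,000 = $218,641.
Year 1: DB = ⌊$256,641 × 125%/7⌋ = $45,828; SL = ⌊$218,641/7⌋ = $31,234 → take DB $45,828. Book value $210,813.
Year 2: DB = ⌊$210,813 × 125%/7⌋ = $37,645; SL = ⌊$172,813/6⌋ = $28,802 → take DB $37,645. Book value $173,168.
Year 3: DB = ⌊$173,168 × 125%/7⌋ = $30,922; SL = ⌊$135,168/5⌋ = $27,033 → take DB $30,922. Book value $142,246.
Year 4: DB = ⌊$142,246 × 125%/7⌋ = $25,401; SL = ⌊$104,246/4⌋ = $26,061 → take SL $26,061. Book value $116,185.

$116,185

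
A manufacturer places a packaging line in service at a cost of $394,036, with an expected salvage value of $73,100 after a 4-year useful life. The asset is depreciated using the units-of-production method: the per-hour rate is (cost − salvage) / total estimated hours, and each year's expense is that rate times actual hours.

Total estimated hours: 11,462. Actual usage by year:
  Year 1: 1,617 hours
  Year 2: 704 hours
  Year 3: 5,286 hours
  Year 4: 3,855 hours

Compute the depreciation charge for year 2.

$19,712

Depreciable base = $394,036 − $73,100 = $320,936.
Rate = $320,936 / 11,462 hours = $28 per hour.
Year 1: 1,617 × $28 = $45,276. Book value $348,760.
Year 2: 704 × $28 = $19,712. Book value $329,048.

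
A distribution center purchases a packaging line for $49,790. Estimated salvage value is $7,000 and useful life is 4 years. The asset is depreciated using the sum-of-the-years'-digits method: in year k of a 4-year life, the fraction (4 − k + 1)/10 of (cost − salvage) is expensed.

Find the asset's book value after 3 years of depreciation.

Depreciable base = $49,790 − $7,000 = $42,790.
Sum of the years' digits = 4+3+2+1 = 10.
Year 1: $42,790 × 4/10 = $17,116. Book value $32,674.
Year 2: $42,790 × 3/10 = $12,837. Book value $19,837.
Year 3: $42,790 × 2/10 = $8,558. Book value $11,279.

$11,279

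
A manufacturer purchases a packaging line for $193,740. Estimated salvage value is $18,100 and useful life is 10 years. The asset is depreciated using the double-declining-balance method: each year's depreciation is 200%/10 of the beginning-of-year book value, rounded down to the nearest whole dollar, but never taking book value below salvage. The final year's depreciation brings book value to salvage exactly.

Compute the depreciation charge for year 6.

$12,697

Depreciable base = $193,740 − $18,100 = $175,640.
Year 1: ⌊$193,740 × 200%/10⌋ = $38,748. Book value $154,992.
Year 2: ⌊$154,992 × 200%/10⌋ = $30,998. Book value $123,994.
Year 3: ⌊$123,994 × 200%/10⌋ = $24,798. Book value $99,196.
Year 4: ⌊$99,196 × 200%/10⌋ = $19,839. Book value $79,357.
Year 5: ⌊$79,357 × 200%/10⌋ = $15,871. Book value $63,486.
Year 6: ⌊$63,486 × 200%/10⌋ = $12,697. Book value $50,789.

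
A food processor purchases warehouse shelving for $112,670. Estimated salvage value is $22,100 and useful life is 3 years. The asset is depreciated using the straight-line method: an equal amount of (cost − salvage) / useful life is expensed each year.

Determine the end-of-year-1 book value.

$82,480

Depreciable base = $112,670 − $22,100 = $90,570.
Annual expense = $90,570 / 3 = $30,190.
End of year 1: book value $82,480.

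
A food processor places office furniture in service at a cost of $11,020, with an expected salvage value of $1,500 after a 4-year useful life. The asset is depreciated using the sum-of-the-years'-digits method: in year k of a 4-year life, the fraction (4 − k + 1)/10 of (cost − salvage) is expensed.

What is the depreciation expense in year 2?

Depreciable base = $11,020 − $1,500 = $9,520.
Sum of the years' digits = 4+3+2+1 = 10.
Year 1: $9,520 × 4/10 = $3,808. Book value $7,212.
Year 2: $9,520 × 3/10 = $2,856. Book value $4,356.

$2,856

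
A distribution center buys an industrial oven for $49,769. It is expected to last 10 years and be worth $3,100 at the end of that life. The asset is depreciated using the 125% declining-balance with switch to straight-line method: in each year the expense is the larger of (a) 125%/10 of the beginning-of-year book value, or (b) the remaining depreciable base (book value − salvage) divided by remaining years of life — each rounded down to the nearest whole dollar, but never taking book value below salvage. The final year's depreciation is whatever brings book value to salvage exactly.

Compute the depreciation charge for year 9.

Depreciable base = $49,769 − $3,100 = $46,669.
Year 1: DB = ⌊$49,769 × 125%/10⌋ = $6,221; SL = ⌊$46,669/10⌋ = $4,666 → take DB $6,221. Book value $43,548.
Year 2: DB = ⌊$43,548 × 125%/10⌋ = $5,443; SL = ⌊$40,448/9⌋ = $4,494 → take DB $5,443. Book value $38,105.
Year 3: DB = ⌊$38,105 × 125%/10⌋ = $4,763; SL = ⌊$35,005/8⌋ = $4,375 → take DB $4,763. Book value $33,342.
Year 4: DB = ⌊$33,342 × 125%/10⌋ = $4,167; SL = ⌊$30,242/7⌋ = $4,320 → take SL $4,320. Book value $29,022.
Year 5: DB = ⌊$29,022 × 125%/10⌋ = $3,627; SL = ⌊$25,922/6⌋ = $4,320 → take SL $4,320. Book value $24,702.
Year 6: DB = ⌊$24,702 × 125%/10⌋ = $3,087; SL = ⌊$21,602/5⌋ = $4,320 → take SL $4,320. Book value $20,382.
Year 7: DB = ⌊$20,382 × 125%/10⌋ = $2,547; SL = ⌊$17,282/4⌋ = $4,320 → take SL $4,320. Book value $16,062.
Year 8: DB = ⌊$16,062 × 125%/10⌋ = $2,007; SL = ⌊$12,962/3⌋ = $4,320 → take SL $4,320. Book value $11,742.
Year 9: DB = ⌊$11,742 × 125%/10⌋ = $1,467; SL = ⌊$8,642/2⌋ = $4,321 → take SL $4,321. Book value $7,421.

$4,321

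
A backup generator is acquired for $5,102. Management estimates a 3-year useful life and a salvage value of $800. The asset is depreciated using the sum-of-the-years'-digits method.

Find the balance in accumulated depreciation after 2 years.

Depreciable base = $5,102 − $800 = $4,302.
Sum of the years' digits = 3+2+1 = 6.
Year 1: $4,302 × 3/6 = $2,151. Book value $2,951.
Year 2: $4,302 × 2/6 = $1,434. Book value $1,517.
Accumulated through year 2 = $5,102 − $1,517 = $3,585.

$3,585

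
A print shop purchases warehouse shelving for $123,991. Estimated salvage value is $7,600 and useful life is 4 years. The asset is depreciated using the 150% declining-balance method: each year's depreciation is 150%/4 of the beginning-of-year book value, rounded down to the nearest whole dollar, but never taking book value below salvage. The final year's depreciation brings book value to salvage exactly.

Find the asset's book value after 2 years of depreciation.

$48,435

Depreciable base = $123,991 − $7,600 = $116,391.
Year 1: ⌊$123,991 × 150%/4⌋ = $46,496. Book value $77,495.
Year 2: ⌊$77,495 × 150%/4⌋ = $29,060. Book value $48,435.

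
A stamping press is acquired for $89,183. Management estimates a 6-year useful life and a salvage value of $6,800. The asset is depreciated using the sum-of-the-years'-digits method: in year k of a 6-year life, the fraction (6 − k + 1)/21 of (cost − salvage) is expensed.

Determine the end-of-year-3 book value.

Depreciable base = $89,183 − $6,800 = $82,383.
Sum of the years' digits = 6+5+4+3+2+1 = 21.
Year 1: $82,383 × 6/21 = $23,538. Book value $65,645.
Year 2: $82,383 × 5/21 = $19,615. Book value $46,030.
Year 3: $82,383 × 4/21 = $15,692. Book value $30,338.

$30,338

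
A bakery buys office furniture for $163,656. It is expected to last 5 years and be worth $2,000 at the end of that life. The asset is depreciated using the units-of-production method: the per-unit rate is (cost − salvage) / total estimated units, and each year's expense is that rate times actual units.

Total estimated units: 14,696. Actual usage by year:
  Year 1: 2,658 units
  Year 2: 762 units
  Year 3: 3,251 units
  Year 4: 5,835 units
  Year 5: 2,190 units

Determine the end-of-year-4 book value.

$26,090

Depreciable base = $163,656 − $2,000 = $161,656.
Rate = $161,656 / 14,696 units = $11 per unit.
Year 1: 2,658 × $11 = $29,238. Book value $134,418.
Year 2: 762 × $11 = $8,382. Book value $126,036.
Year 3: 3,251 × $11 = $35,761. Book value $90,275.
Year 4: 5,835 × $11 = $64,185. Book value $26,090.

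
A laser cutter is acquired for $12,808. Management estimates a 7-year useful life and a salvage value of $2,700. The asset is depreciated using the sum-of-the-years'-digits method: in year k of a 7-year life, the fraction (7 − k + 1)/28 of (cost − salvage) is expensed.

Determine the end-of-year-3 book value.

$6,310

Depreciable base = $12,808 − $2,700 = $10,108.
Sum of the years' digits = 7+6+5+4+3+2+1 = 28.
Year 1: $10,108 × 7/28 = $2,527. Book value $10,281.
Year 2: $10,108 × 6/28 = $2,166. Book value $8,115.
Year 3: $10,108 × 5/28 = $1,805. Book value $6,310.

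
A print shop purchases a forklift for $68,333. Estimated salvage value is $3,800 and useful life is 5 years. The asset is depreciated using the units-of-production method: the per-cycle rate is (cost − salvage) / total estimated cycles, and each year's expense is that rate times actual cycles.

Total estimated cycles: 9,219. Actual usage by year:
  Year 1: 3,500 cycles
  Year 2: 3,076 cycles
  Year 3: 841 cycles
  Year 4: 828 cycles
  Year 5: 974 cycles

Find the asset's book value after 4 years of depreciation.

$10,618

Depreciable base = $68,333 − $3,800 = $64,533.
Rate = $64,533 / 9,219 cycles = $7 per cycle.
Year 1: 3,500 × $7 = $24,500. Book value $43,833.
Year 2: 3,076 × $7 = $21,532. Book value $22,301.
Year 3: 841 × $7 = $5,887. Book value $16,414.
Year 4: 828 × $7 = $5,796. Book value $10,618.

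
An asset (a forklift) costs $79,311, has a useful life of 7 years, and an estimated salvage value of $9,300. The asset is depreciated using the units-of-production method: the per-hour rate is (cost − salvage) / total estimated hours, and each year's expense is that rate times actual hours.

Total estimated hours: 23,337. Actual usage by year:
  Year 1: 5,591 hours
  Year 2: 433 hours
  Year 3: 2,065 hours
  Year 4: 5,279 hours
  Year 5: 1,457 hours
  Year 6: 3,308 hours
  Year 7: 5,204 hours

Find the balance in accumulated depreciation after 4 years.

Depreciable base = $79,311 − $9,300 = $70,011.
Rate = $70,011 / 23,337 hours = $3 per hour.
Year 1: 5,591 × $3 = $16,773. Book value $62,538.
Year 2: 433 × $3 = $1,299. Book value $61,239.
Year 3: 2,065 × $3 = $6,195. Book value $55,044.
Year 4: 5,279 × $3 = $15,837. Book value $39,207.
Accumulated through year 4 = $79,311 − $39,207 = $40,104.

$40,104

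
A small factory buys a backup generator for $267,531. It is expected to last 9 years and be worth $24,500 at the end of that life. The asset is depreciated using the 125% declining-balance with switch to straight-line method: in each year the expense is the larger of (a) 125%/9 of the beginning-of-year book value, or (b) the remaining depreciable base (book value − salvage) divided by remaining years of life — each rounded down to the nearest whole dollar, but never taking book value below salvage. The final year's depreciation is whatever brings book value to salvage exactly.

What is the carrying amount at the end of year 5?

$122,052

Depreciable base = $267,531 − $24,500 = $243,031.
Year 1: DB = ⌊$267,531 × 125%/9⌋ = $37,157; SL = ⌊$243,031/9⌋ = $27,003 → take DB $37,157. Book value $230,374.
Year 2: DB = ⌊$230,374 × 125%/9⌋ = $31,996; SL = ⌊$205,874/8⌋ = $25,734 → take DB $31,996. Book value $198,378.
Year 3: DB = ⌊$198,378 × 125%/9⌋ = $27,552; SL = ⌊$173,878/7⌋ = $24,839 → take DB $27,552. Book value $170,826.
Year 4: DB = ⌊$170,826 × 125%/9⌋ = $23,725; SL = ⌊$146,326/6⌋ = $24,387 → take SL $24,387. Book value $146,439.
Year 5: DB = ⌊$146,439 × 125%/9⌋ = $20,338; SL = ⌊$121,939/5⌋ = $24,387 → take SL $24,387. Book value $122,052.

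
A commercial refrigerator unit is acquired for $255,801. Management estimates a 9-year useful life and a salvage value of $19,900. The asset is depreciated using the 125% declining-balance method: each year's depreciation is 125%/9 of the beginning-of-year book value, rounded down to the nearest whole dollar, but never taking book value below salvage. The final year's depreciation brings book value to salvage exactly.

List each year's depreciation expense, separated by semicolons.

Depreciable base = $255,801 − $19,900 = $235,901.
Year 1: ⌊$255,801 × 125%/9⌋ = $35,527. Book value $220,274.
Year 2: ⌊$220,274 × 125%/9⌋ = $30,593. Book value $189,681.
Year 3: ⌊$189,681 × 125%/9⌋ = $26,344. Book value $163,337.
Year 4: ⌊$163,337 × 125%/9⌋ = $22,685. Book value $140,652.
Year 5: ⌊$140,652 × 125%/9⌋ = $19,535. Book value $121,117.
Year 6: ⌊$121,117 × 125%/9⌋ = $16,821. Book value $104,296.
Year 7: ⌊$104,296 × 125%/9⌋ = $14,485. Book value $89,811.
Year 8: ⌊$89,811 × 125%/9⌋ = $12,473. Book value $77,338.
Year 9 (final): $77,338 − $19,900 = $57,438. Book value $19,900.

$35,527; $30,593; $26,344; $22,685; $19,535; $16,821; $14,485; $12,473; $57,438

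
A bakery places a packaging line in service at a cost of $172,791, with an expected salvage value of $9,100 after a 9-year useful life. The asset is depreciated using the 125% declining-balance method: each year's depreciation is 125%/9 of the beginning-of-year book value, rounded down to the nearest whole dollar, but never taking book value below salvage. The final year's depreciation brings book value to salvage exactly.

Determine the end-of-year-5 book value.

Depreciable base = $172,791 − $9,100 = $163,691.
Year 1: ⌊$172,791 × 125%/9⌋ = $23,998. Book value $148,793.
Year 2: ⌊$148,793 × 125%/9⌋ = $20,665. Book value $128,128.
Year 3: ⌊$128,128 × 125%/9⌋ = $17,795. Book value $110,333.
Year 4: ⌊$110,333 × 125%/9⌋ = $15,324. Book value $95,009.
Year 5: ⌊$95,009 × 125%/9⌋ = $13,195. Book value $81,814.

$81,814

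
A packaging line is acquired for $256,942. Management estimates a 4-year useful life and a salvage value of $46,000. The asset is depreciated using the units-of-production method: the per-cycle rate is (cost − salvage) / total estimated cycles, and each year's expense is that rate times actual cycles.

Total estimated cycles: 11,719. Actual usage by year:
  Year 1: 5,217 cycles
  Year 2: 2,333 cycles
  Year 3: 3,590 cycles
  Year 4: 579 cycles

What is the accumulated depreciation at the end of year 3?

Depreciable base = $256,942 − $46,000 = $210,942.
Rate = $210,942 / 11,719 cycles = $18 per cycle.
Year 1: 5,217 × $18 = $93,906. Book value $163,036.
Year 2: 2,333 × $18 = $41,994. Book value $121,042.
Year 3: 3,590 × $18 = $64,620. Book value $56,422.
Accumulated through year 3 = $256,942 − $56,422 = $200,520.

$200,520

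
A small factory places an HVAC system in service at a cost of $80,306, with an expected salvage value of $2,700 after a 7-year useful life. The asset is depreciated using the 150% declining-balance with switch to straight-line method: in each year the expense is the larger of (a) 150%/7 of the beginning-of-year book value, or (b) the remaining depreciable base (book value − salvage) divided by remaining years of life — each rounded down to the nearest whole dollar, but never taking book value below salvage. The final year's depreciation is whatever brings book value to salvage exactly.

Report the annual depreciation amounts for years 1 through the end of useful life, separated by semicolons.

$17,208; $13,521; $10,623; $9,063; $9,063; $9,064; $9,064

Depreciable base = $80,306 − $2,700 = $77,606.
Year 1: DB = ⌊$80,306 × 150%/7⌋ = $17,208; SL = ⌊$77,606/7⌋ = $11,086 → take DB $17,208. Book value $63,098.
Year 2: DB = ⌊$63,098 × 150%/7⌋ = $13,521; SL = ⌊$60,398/6⌋ = $10,066 → take DB $13,521. Book value $49,577.
Year 3: DB = ⌊$49,577 × 150%/7⌋ = $10,623; SL = ⌊$46,877/5⌋ = $9,375 → take DB $10,623. Book value $38,954.
Year 4: DB = ⌊$38,954 × 150%/7⌋ = $8,347; SL = ⌊$36,254/4⌋ = $9,063 → take SL $9,063. Book value $29,891.
Year 5: DB = ⌊$29,891 × 150%/7⌋ = $6,405; SL = ⌊$27,191/3⌋ = $9,063 → take SL $9,063. Book value $20,828.
Year 6: DB = ⌊$20,828 × 150%/7⌋ = $4,463; SL = ⌊$18,128/2⌋ = $9,064 → take SL $9,064. Book value $11,764.
Year 7 (final): $11,764 − $2,700 = $9,064. Book value $2,700.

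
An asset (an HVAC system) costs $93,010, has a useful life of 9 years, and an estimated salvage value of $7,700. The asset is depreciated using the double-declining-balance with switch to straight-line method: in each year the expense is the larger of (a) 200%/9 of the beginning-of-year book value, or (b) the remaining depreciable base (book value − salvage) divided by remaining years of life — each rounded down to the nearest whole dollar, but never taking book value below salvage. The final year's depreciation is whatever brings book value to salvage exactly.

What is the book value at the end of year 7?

$16,016

Depreciable base = $93,010 − $7,700 = $85,310.
Year 1: DB = ⌊$93,010 × 200%/9⌋ = $20,668; SL = ⌊$85,310/9⌋ = $9,478 → take DB $20,668. Book value $72,342.
Year 2: DB = ⌊$72,342 × 200%/9⌋ = $16,076; SL = ⌊$64,642/8⌋ = $8,080 → take DB $16,076. Book value $56,266.
Year 3: DB = ⌊$56,266 × 200%/9⌋ = $12,503; SL = ⌊$48,566/7⌋ = $6,938 → take DB $12,503. Book value $43,763.
Year 4: DB = ⌊$43,763 × 200%/9⌋ = $9,725; SL = ⌊$36,063/6⌋ = $6,010 → take DB $9,725. Book value $34,038.
Year 5: DB = ⌊$34,038 × 200%/9⌋ = $7,564; SL = ⌊$26,338/5⌋ = $5,267 → take DB $7,564. Book value $26,474.
Year 6: DB = ⌊$26,474 × 200%/9⌋ = $5,883; SL = ⌊$18,774/4⌋ = $4,693 → take DB $5,883. Book value $20,591.
Year 7: DB = ⌊$20,591 × 200%/9⌋ = $4,575; SL = ⌊$12,891/3⌋ = $4,297 → take DB $4,575. Book value $16,016.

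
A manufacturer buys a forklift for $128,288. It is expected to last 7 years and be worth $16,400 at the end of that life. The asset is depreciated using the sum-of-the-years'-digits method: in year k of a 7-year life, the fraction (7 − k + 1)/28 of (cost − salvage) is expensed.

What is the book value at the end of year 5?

$28,388

Depreciable base = $128,288 − $16,400 = $111,888.
Sum of the years' digits = 7+6+5+4+3+2+1 = 28.
Year 1: $111,888 × 7/28 = $27,972. Book value $100,316.
Year 2: $111,888 × 6/28 = $23,976. Book value $76,340.
Year 3: $111,888 × 5/28 = $19,980. Book value $56,360.
Year 4: $111,888 × 4/28 = $15,984. Book value $40,376.
Year 5: $111,888 × 3/28 = $11,988. Book value $28,388.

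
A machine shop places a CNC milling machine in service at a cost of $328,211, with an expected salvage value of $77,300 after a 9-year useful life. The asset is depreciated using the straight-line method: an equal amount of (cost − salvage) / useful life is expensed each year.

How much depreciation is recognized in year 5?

Depreciable base = $328,211 − $77,300 = $250,911.
Annual expense = $250,911 / 9 = $27,879.

$27,879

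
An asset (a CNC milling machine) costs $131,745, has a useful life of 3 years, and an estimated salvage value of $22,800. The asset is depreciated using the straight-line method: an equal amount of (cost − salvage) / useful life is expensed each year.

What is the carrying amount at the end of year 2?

$59,115

Depreciable base = $131,745 − $22,800 = $108,945.
Annual expense = $108,945 / 3 = $36,315.
End of year 1: book value $95,430.
End of year 2: book value $59,115.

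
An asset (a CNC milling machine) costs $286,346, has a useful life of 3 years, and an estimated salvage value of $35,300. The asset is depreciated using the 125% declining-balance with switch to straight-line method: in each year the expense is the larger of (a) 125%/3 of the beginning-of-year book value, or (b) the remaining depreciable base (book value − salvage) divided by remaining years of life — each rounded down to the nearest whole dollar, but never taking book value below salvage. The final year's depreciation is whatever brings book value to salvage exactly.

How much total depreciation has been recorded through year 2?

Depreciable base = $286,346 − $35,300 = $251,046.
Year 1: DB = ⌊$286,346 × 125%/3⌋ = $119,310; SL = ⌊$251,046/3⌋ = $83,682 → take DB $119,310. Book value $167,036.
Year 2: DB = ⌊$167,036 × 125%/3⌋ = $69,598; SL = ⌊$131,736/2⌋ = $65,868 → take DB $69,598. Book value $97,438.
Accumulated through year 2 = $286,346 − $97,438 = $188,908.

$188,908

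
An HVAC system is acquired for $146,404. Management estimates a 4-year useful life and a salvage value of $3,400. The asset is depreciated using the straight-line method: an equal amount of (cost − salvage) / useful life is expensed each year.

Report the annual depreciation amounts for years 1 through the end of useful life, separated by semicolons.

$35,751; $35,751; $35,751; $35,751

Depreciable base = $146,404 − $3,400 = $143,004.
Annual expense = $143,004 / 4 = $35,751.
End of year 1: book value $110,653.
End of year 2: book value $74,902.
End of year 3: book value $39,151.
End of year 4: book value $3,400.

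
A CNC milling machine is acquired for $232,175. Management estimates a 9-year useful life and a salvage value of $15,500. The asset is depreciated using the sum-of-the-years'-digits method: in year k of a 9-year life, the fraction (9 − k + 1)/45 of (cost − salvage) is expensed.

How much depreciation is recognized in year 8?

Depreciable base = $232,175 − $15,500 = $216,675.
Sum of the years' digits = 9+8+7+6+5+4+3+2+1 = 45.
Year 1: $216,675 × 9/45 = $43,335. Book value $188,840.
Year 2: $216,675 × 8/45 = $38,520. Book value $150,320.
Year 3: $216,675 × 7/45 = $33,705. Book value $116,615.
Year 4: $216,675 × 6/45 = $28,890. Book value $87,725.
Year 5: $216,675 × 5/45 = $24,075. Book value $63,650.
Year 6: $216,675 × 4/45 = $19,260. Book value $44,390.
Year 7: $216,675 × 3/45 = $14,445. Book value $29,945.
Year 8: $216,675 × 2/45 = $9,630. Book value $20,315.

$9,630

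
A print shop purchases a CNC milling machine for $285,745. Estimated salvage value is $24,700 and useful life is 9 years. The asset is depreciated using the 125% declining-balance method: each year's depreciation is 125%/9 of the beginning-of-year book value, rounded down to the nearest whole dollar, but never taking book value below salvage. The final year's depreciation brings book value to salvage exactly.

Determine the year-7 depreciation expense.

$16,181

Depreciable base = $285,745 − $24,700 = $261,045.
Year 1: ⌊$285,745 × 125%/9⌋ = $39,686. Book value $246,059.
Year 2: ⌊$246,059 × 125%/9⌋ = $34,174. Book value $211,885.
Year 3: ⌊$211,885 × 125%/9⌋ = $29,428. Book value $182,457.
Year 4: ⌊$182,457 × 125%/9⌋ = $25,341. Book value $157,116.
Year 5: ⌊$157,116 × 125%/9⌋ = $21,821. Book value $135,295.
Year 6: ⌊$135,295 × 125%/9⌋ = $18,790. Book value $116,505.
Year 7: ⌊$116,505 × 125%/9⌋ = $16,181. Book value $100,324.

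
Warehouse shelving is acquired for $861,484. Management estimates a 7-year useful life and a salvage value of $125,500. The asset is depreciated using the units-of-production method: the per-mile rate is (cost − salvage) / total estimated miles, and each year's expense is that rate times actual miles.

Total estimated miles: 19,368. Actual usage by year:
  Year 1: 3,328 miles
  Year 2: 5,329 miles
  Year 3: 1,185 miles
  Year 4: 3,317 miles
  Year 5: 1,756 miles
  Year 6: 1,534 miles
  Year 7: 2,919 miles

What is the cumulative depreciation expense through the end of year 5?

$566,770

Depreciable base = $861,484 − $125,500 = $735,984.
Rate = $735,984 / 19,368 miles = $38 per mile.
Year 1: 3,328 × $38 = $126,464. Book value $735,020.
Year 2: 5,329 × $38 = $202,502. Book value $532,518.
Year 3: 1,185 × $38 = $45,030. Book value $487,488.
Year 4: 3,317 × $38 = $126,046. Book value $361,442.
Year 5: 1,756 × $38 = $66,728. Book value $294,714.
Accumulated through year 5 = $861,484 − $294,714 = $566,770.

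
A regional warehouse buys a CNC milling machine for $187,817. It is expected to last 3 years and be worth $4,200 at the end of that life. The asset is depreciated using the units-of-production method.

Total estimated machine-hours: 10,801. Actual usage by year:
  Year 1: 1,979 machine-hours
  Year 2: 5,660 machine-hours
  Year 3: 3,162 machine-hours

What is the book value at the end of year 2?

$57,954

Depreciable base = $187,817 − $4,200 = $183,617.
Rate = $183,617 / 10,801 machine-hours = $17 per machine-hour.
Year 1: 1,979 × $17 = $33,643. Book value $154,174.
Year 2: 5,660 × $17 = $96,220. Book value $57,954.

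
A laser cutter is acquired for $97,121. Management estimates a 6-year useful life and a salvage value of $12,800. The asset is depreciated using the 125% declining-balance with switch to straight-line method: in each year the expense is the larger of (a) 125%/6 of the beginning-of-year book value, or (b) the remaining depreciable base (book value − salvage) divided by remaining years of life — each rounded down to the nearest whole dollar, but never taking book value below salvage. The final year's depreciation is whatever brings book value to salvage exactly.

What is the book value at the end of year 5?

Depreciable base = $97,121 − $12,800 = $84,321.
Year 1: DB = ⌊$97,121 × 125%/6⌋ = $20,233; SL = ⌊$84,321/6⌋ = $14,053 → take DB $20,233. Book value $76,888.
Year 2: DB = ⌊$76,888 × 125%/6⌋ = $16,018; SL = ⌊$64,088/5⌋ = $12,817 → take DB $16,018. Book value $60,870.
Year 3: DB = ⌊$60,870 × 125%/6⌋ = $12,681; SL = ⌊$48,070/4⌋ = $12,017 → take DB $12,681. Book value $48,189.
Year 4: DB = ⌊$48,189 × 125%/6⌋ = $10,039; SL = ⌊$35,389/3⌋ = $11,796 → take SL $11,796. Book value $36,393.
Year 5: DB = ⌊$36,393 × 125%/6⌋ = $7,581; SL = ⌊$23,593/2⌋ = $11,796 → take SL $11,796. Book value $24,597.

$24,597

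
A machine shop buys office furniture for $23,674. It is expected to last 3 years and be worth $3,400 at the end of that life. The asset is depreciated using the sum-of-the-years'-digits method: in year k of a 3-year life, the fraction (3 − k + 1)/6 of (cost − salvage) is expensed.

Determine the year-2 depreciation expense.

$6,758

Depreciable base = $23,674 − $3,400 = $20,274.
Sum of the years' digits = 3+2+1 = 6.
Year 1: $20,274 × 3/6 = $10,137. Book value $13,537.
Year 2: $20,274 × 2/6 = $6,758. Book value $6,779.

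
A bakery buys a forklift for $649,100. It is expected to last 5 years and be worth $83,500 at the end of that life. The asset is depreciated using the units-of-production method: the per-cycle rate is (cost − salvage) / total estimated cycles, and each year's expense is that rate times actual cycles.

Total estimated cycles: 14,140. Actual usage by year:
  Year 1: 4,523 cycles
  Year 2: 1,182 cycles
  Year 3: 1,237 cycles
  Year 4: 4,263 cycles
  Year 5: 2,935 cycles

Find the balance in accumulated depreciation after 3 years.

$277,680

Depreciable base = $649,100 − $83,500 = $565,600.
Rate = $565,600 / 14,140 cycles = $40 per cycle.
Year 1: 4,523 × $40 = $180,920. Book value $468,180.
Year 2: 1,182 × $40 = $47,280. Book value $420,900.
Year 3: 1,237 × $40 = $49,480. Book value $371,420.
Accumulated through year 3 = $649,100 − $371,420 = $277,680.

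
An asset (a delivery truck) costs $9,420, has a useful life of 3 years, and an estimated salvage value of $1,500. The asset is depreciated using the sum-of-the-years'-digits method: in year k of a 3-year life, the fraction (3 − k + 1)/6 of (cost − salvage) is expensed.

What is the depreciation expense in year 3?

Depreciable base = $9,420 − $1,500 = $7,920.
Sum of the years' digits = 3+2+1 = 6.
Year 1: $7,920 × 3/6 = $3,960. Book value $5,460.
Year 2: $7,920 × 2/6 = $2,640. Book value $2,820.
Year 3: $7,920 × 1/6 = $1,320. Book value $1,500.

$1,320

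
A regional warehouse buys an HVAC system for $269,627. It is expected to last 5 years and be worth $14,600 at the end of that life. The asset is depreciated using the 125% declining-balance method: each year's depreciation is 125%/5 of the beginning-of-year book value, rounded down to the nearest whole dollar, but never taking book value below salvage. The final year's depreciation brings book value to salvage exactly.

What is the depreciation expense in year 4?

$28,437

Depreciable base = $269,627 − $14,600 = $255,027.
Year 1: ⌊$269,627 × 125%/5⌋ = $67,406. Book value $202,221.
Year 2: ⌊$202,221 × 125%/5⌋ = $50,555. Book value $151,666.
Year 3: ⌊$151,666 × 125%/5⌋ = $37,916. Book value $113,750.
Year 4: ⌊$113,750 × 125%/5⌋ = $28,437. Book value $85,313.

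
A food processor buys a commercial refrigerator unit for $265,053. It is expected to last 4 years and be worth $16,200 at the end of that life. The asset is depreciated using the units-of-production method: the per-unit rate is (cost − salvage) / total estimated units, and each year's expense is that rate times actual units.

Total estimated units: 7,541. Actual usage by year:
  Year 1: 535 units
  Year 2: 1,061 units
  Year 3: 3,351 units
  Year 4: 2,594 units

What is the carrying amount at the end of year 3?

Depreciable base = $265,053 − $16,200 = $248,853.
Rate = $248,853 / 7,541 units = $33 per unit.
Year 1: 535 × $33 = $17,655. Book value $247,398.
Year 2: 1,061 × $33 = $35,013. Book value $212,385.
Year 3: 3,351 × $33 = $110,583. Book value $101,802.

$101,802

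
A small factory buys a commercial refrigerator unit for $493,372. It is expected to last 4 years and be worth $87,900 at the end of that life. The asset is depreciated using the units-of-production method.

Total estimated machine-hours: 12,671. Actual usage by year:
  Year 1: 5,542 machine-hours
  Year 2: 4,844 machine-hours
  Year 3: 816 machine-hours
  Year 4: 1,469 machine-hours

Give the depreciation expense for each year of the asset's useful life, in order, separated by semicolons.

Depreciable base = $493,372 − $87,900 = $405,472.
Rate = $405,472 / 12,671 machine-hours = $32 per machine-hour.
Year 1: 5,542 × $32 = $177,344. Book value $316,028.
Year 2: 4,844 × $32 = $155,008. Book value $161,020.
Year 3: 816 × $32 = $26,112. Book value $134,908.
Year 4: 1,469 × $32 = $47,008. Book value $87,900.

$177,344; $155,008; $26,112; $47,008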